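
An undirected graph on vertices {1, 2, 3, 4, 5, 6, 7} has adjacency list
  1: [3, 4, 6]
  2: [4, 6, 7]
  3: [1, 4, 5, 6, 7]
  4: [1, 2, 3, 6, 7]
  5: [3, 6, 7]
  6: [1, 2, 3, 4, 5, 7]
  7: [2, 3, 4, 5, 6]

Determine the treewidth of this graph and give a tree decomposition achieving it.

Treewidth 3.
One optimal decomposition is:
Bags: B1 = {3, 4, 6, 7}  B2 = {1, 3, 4, 6}  B3 = {2, 4, 6, 7}  B4 = {3, 5, 6, 7}
Tree: B1–B2, B1–B3, B1–B4

The largest bag has 4 vertices, giving width 3; this decomposition certifies tw(G) ≤ 3. For the lower bound, the 4 vertices {2, 4, 6, 7} are pairwise adjacent, and any tree decomposition puts a clique entirely inside one bag — forcing width ≥ 3. Therefore the treewidth is 3.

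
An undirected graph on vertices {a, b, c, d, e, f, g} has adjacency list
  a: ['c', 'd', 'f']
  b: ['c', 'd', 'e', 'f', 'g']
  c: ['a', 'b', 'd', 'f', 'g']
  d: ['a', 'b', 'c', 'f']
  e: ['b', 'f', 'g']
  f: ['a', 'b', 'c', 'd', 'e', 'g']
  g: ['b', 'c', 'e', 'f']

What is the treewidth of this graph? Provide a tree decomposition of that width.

Treewidth 3.
Bags: B1 = {b, c, f, g}  B2 = {b, c, d, f}  B3 = {b, e, f, g}  B4 = {a, c, d, f}
Tree: B1–B2, B1–B3, B2–B4

The largest bag has 4 vertices, giving width 3; this decomposition certifies tw(G) ≤ 3. On the other hand G contains the 4-clique {a, c, d, f}. A clique must lie in a single bag of any decomposition, so no decomposition can have width below 3. Combining the bounds, tw(G) = 3.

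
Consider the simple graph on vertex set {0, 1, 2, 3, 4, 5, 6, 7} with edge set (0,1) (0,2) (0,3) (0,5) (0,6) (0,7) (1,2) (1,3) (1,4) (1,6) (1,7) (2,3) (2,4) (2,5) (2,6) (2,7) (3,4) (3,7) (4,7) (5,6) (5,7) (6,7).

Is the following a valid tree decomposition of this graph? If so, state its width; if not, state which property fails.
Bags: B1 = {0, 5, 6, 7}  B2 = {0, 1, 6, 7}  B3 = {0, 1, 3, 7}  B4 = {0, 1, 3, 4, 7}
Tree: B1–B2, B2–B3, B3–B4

A tree decomposition must satisfy three properties: every vertex lies in some bag; for every edge, both endpoints lie together in some bag; and for every vertex, the bags containing it form a connected subtree. Here vertex 2 appears in no bag, so the decomposition is invalid.

No — vertex 2 appears in no bag.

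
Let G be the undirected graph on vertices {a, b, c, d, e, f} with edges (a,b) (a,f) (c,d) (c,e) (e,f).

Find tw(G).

1

A width-1 tree decomposition is:
Bags: B1 = {a, b}  B2 = {a, f}  B3 = {e, f}  B4 = {c, e}  B5 = {c, d}
Tree: B1–B2, B2–B3, B3–B4, B4–B5
Each bag holds 2 vertices, so the decomposition has width 1, which upper-bounds the treewidth. G has an edge, so its treewidth is at least 1. Hence tw(G) = 1 exactly.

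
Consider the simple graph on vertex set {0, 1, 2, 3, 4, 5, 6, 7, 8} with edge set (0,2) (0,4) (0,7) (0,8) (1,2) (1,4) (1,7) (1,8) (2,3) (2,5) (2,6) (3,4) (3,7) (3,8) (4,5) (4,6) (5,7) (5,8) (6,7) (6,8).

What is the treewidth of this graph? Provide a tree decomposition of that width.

Treewidth 4.
One optimal decomposition is:
Bags: B1 = {0, 2, 4, 7, 8}  B2 = {2, 4, 6, 7, 8}  B3 = {1, 2, 4, 7, 8}  B4 = {2, 3, 4, 7, 8}  B5 = {2, 4, 5, 7, 8}
Tree: B1–B2, B2–B3, B3–B4, B4–B5

Every bag has size at most 5, so the width is 5 − 1 = 4 and tw(G) ≤ 4. For the lower bound: the 5 vertex sets {0,2}, {6,7}, {1,4}, {8}, {3} are disjoint, each induces a connected subgraph, and every pair is joined by at least one edge of G. Contracting each set to a single vertex therefore yields K_{5} as a minor, and since treewidth is minor-monotone, tw(G) ≥ tw(K_{5}) = 4. The upper and lower bounds meet at 4, so that is the treewidth.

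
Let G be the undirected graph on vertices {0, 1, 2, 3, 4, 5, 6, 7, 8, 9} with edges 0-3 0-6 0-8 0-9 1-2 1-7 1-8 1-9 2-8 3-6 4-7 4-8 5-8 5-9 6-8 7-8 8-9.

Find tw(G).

2

A width-2 tree decomposition is:
Bags: B1 = {1, 7, 8}  B2 = {1, 8, 9}  B3 = {0, 8, 9}  B4 = {5, 8, 9}  B5 = {0, 6, 8}  B6 = {1, 2, 8}  B7 = {4, 7, 8}  B8 = {0, 3, 6}
Tree: B1–B2, B2–B3, B2–B4, B3–B5, B2–B6, B1–B7, B5–B8
Every bag has size at most 3, so the width is 3 − 1 = 2 and tw(G) ≤ 2. On the other hand G contains the 3-clique {0, 8, 9}. A clique must lie in a single bag of any decomposition, so no decomposition can have width below 2. Hence tw(G) = 2 exactly.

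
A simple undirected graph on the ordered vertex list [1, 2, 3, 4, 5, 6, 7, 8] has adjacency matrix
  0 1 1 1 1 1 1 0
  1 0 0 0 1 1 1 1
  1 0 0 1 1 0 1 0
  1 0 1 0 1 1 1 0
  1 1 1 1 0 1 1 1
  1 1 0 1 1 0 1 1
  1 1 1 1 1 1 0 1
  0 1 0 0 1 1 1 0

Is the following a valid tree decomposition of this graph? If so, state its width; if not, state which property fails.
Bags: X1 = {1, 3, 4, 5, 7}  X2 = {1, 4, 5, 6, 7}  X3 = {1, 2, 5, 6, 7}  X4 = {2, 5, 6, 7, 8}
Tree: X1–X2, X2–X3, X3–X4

Yes; width 4.

Checking the three conditions: (i) the bags cover all of {1, 2, 3, 4, 5, 6, 7, 8}; (ii) for each edge, some bag contains both endpoints; (iii) the bags containing any fixed vertex form a subtree. All hold, so the decomposition is valid with width 5 − 1 = 4.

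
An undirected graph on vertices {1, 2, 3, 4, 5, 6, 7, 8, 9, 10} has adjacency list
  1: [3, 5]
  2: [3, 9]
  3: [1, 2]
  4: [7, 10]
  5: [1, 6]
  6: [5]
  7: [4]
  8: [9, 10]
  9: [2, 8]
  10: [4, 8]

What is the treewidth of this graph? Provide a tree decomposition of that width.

Each bag holds 2 vertices, so the decomposition has width 1, which upper-bounds the treewidth. Since G has at least one edge (e.g. 7–4), it is not an edgeless graph, so tw(G) ≥ 1. Combining the bounds, tw(G) = 1.

Treewidth 1.
One optimal decomposition is:
Bags: B1 = {4, 7}  B2 = {4, 10}  B3 = {8, 10}  B4 = {8, 9}  B5 = {2, 9}  B6 = {2, 3}  B7 = {1, 3}  B8 = {1, 5}  B9 = {5, 6}
Tree: B1–B2, B2–B3, B3–B4, B4–B5, B5–B6, B6–B7, B7–B8, B8–B9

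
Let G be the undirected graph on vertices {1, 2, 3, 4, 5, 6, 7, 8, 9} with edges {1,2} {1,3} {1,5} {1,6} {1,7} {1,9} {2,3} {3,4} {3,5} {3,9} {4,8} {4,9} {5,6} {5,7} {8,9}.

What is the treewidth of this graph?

2

A width-2 tree decomposition is:
Bags: B1 = {1, 5, 7}  B2 = {1, 3, 5}  B3 = {1, 3, 9}  B4 = {3, 4, 9}  B5 = {1, 2, 3}  B6 = {1, 5, 6}  B7 = {4, 8, 9}
Tree: B1–B2, B2–B3, B3–B4, B2–B5, B1–B6, B4–B7
Every bag has size at most 3, so the width is 3 − 1 = 2 and tw(G) ≤ 2. Conversely, {4, 8, 9} is a clique of size 3, and the vertices of any clique must share a bag in every tree decomposition; so some bag has ≥ 3 vertices and tw(G) ≥ 2. The upper and lower bounds meet at 2, so that is the treewidth.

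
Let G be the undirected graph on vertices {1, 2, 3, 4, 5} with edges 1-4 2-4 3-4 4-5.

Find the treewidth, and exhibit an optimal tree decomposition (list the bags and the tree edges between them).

The largest bag has 2 vertices, giving width 1; this decomposition certifies tw(G) ≤ 1. Any graph with an edge has treewidth ≥ 1, and G has the edge 4–3. The upper and lower bounds meet at 1, so that is the treewidth.

Treewidth 1.
Bags: B1 = {3, 4}  B2 = {2, 4}  B3 = {4, 5}  B4 = {1, 4}
Tree: B1–B2, B2–B3, B3–B4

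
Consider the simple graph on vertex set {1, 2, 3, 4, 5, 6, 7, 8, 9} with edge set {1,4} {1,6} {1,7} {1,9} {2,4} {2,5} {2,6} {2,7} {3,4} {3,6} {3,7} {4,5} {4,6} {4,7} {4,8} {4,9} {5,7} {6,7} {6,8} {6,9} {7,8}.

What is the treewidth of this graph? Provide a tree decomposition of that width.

Treewidth 3.
One such decomposition:
Bags: B1 = {2, 4, 5, 7}  B2 = {2, 4, 6, 7}  B3 = {1, 4, 6, 7}  B4 = {3, 4, 6, 7}  B5 = {1, 4, 6, 9}  B6 = {4, 6, 7, 8}
Tree: B1–B2, B2–B3, B2–B4, B3–B5, B3–B6

Each bag holds 4 vertices, so the decomposition has width 3, which upper-bounds the treewidth. Conversely, {2, 4, 5, 7} is a clique of size 4, and the vertices of any clique must share a bag in every tree decomposition; so some bag has ≥ 4 vertices and tw(G) ≥ 3. Therefore the treewidth is 3.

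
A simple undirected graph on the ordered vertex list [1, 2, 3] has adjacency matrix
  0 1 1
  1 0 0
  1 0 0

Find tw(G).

1

A width-1 tree decomposition is:
Bags: B1 = {1, 3}  B2 = {1, 2}
Tree: B1–B2
The largest bag has 2 vertices, giving width 1; this decomposition certifies tw(G) ≤ 1. Any graph with an edge has treewidth ≥ 1, and G has the edge 3–1. Combining the bounds, tw(G) = 1.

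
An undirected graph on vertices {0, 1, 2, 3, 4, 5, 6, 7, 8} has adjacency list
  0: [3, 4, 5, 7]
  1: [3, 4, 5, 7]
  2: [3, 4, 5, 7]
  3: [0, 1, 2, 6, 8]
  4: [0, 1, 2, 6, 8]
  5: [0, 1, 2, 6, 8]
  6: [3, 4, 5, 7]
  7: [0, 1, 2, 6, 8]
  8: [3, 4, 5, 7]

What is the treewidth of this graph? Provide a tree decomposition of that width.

Treewidth 4.
One optimal decomposition is:
Bags: B1 = {2, 3, 4, 5, 7}  B2 = {3, 4, 5, 7, 8}  B3 = {3, 4, 5, 6, 7}  B4 = {0, 3, 4, 5, 7}  B5 = {1, 3, 4, 5, 7}
Tree: B1–B2, B2–B3, B3–B4, B4–B5

The largest bag has 5 vertices, giving width 4; this decomposition certifies tw(G) ≤ 4. For the lower bound: the 5 vertex sets {2,7}, {4,8}, {5,6}, {3}, {0} are disjoint, each induces a connected subgraph, and every pair is joined by at least one edge of G. Contracting each set to a single vertex therefore yields K_{5} as a minor, and since treewidth is minor-monotone, tw(G) ≥ tw(K_{5}) = 4. The upper and lower bounds meet at 4, so that is the treewidth.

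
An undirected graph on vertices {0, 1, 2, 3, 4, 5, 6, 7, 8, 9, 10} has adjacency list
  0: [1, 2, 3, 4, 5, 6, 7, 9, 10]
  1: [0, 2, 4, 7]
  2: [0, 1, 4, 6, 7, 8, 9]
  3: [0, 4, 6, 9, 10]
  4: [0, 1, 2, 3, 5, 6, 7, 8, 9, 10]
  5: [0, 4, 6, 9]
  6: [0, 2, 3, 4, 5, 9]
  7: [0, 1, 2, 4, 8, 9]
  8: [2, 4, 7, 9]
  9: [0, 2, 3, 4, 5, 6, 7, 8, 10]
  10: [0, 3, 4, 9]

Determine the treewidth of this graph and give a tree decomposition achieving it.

Treewidth 4.
One such decomposition:
Bags: B1 = {0, 1, 2, 4, 7}  B2 = {0, 2, 4, 7, 9}  B3 = {2, 4, 7, 8, 9}  B4 = {0, 2, 4, 6, 9}  B5 = {0, 4, 5, 6, 9}  B6 = {0, 3, 4, 6, 9}  B7 = {0, 3, 4, 9, 10}
Tree: B1–B2, B2–B3, B2–B4, B4–B5, B5–B6, B6–B7

Each bag holds 5 vertices, so the decomposition has width 4, which upper-bounds the treewidth. On the other hand G contains the 5-clique {0, 1, 2, 4, 7}. A clique must lie in a single bag of any decomposition, so no decomposition can have width below 4. Combining the bounds, tw(G) = 4.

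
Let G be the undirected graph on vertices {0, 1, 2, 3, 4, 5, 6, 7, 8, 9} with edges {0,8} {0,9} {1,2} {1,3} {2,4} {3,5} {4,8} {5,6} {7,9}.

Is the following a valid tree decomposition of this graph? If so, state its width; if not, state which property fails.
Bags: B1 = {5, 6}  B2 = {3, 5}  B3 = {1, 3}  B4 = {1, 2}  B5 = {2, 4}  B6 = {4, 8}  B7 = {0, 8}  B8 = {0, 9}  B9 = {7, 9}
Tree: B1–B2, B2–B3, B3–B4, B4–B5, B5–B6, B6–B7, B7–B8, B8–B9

Yes; width 1.

Every vertex of G appears in some bag (union = {0, 1, 2, 3, 4, 5, 6, 7, 8, 9}); every edge is covered by a bag; and for each vertex v the set of bags containing v is connected in the bag tree. The decomposition is therefore valid. The largest bag has 2 vertices, so the width is 1.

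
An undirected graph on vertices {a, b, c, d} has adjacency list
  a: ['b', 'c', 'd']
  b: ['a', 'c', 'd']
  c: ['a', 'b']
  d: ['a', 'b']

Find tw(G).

A width-2 tree decomposition is:
Bags: B1 = {a, b, c}  B2 = {a, b, d}
Tree: B1–B2
The largest bag has 3 vertices, giving width 2; this decomposition certifies tw(G) ≤ 2. Conversely, {a, b, d} is a clique of size 3, and the vertices of any clique must share a bag in every tree decomposition; so some bag has ≥ 3 vertices and tw(G) ≥ 2. The upper and lower bounds meet at 2, so that is the treewidth.

2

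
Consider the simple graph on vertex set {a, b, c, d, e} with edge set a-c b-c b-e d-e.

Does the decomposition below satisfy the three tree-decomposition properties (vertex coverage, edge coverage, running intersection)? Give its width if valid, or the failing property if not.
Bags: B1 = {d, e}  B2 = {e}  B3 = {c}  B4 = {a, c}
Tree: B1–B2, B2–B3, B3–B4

No — vertex b appears in no bag.

A tree decomposition must satisfy three properties: every vertex lies in some bag; for every edge, both endpoints lie together in some bag; and for every vertex, the bags containing it form a connected subtree. Here vertex b appears in no bag, so the decomposition is invalid.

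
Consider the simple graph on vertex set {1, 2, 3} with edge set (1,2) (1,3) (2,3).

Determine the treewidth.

2

A width-2 tree decomposition is:
Bags: B1 = {1, 2, 3}
Tree: (single bag)
With just one bag of size 3, the width is 3 − 1 = 2, so tw(G) ≤ 2. For the lower bound, the 3 vertices {1, 2, 3} are pairwise adjacent, and any tree decomposition puts a clique entirely inside one bag — forcing width ≥ 2. Combining the bounds, tw(G) = 2.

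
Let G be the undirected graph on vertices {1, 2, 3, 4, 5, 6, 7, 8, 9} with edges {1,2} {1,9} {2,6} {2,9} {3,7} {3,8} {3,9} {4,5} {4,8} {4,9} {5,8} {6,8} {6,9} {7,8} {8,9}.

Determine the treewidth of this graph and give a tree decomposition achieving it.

Treewidth 2.
One optimal decomposition is:
Bags: B1 = {4, 8, 9}  B2 = {4, 5, 8}  B3 = {6, 8, 9}  B4 = {2, 6, 9}  B5 = {1, 2, 9}  B6 = {3, 8, 9}  B7 = {3, 7, 8}
Tree: B1–B2, B1–B3, B3–B4, B4–B5, B3–B6, B6–B7

Each bag holds 3 vertices, so the decomposition has width 2, which upper-bounds the treewidth. On the other hand G contains the 3-clique {3, 8, 9}. A clique must lie in a single bag of any decomposition, so no decomposition can have width below 2. The upper and lower bounds meet at 2, so that is the treewidth.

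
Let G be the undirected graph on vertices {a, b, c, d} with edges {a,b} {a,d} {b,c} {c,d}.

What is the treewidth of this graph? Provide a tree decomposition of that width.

Every bag has size at most 3, so the width is 3 − 1 = 2 and tw(G) ≤ 2. The edges c–d–a–b–c form a cycle, so G is not a tree and its treewidth is at least 2. Hence tw(G) = 2 exactly.

Treewidth 2.
Bags: B1 = {a, c, d}  B2 = {a, b, c}
Tree: B1–B2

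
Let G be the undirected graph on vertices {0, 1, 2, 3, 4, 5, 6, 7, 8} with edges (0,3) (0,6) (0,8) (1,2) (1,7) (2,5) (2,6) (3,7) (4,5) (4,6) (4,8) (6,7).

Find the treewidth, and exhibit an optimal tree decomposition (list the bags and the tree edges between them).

Treewidth 3.
Bags: B1 = {1, 2, 5, 7}  B2 = {2, 5, 6, 7}  B3 = {4, 5, 6, 7}  B4 = {3, 4, 6, 7}  B5 = {0, 3, 4, 6}  B6 = {0, 3, 4, 8}
Tree: B1–B2, B2–B3, B3–B4, B4–B5, B5–B6

The largest bag has 4 vertices, giving width 3; this decomposition certifies tw(G) ≤ 3. For the lower bound: the 4 vertex sets {1,2,5}, {7}, {6}, {0,3,4,8} are disjoint, each induces a connected subgraph, and every pair is joined by at least one edge of G. Contracting each set to a single vertex therefore yields K_{4} as a minor, and since treewidth is minor-monotone, tw(G) ≥ tw(K_{4}) = 3. Combining the bounds, tw(G) = 3.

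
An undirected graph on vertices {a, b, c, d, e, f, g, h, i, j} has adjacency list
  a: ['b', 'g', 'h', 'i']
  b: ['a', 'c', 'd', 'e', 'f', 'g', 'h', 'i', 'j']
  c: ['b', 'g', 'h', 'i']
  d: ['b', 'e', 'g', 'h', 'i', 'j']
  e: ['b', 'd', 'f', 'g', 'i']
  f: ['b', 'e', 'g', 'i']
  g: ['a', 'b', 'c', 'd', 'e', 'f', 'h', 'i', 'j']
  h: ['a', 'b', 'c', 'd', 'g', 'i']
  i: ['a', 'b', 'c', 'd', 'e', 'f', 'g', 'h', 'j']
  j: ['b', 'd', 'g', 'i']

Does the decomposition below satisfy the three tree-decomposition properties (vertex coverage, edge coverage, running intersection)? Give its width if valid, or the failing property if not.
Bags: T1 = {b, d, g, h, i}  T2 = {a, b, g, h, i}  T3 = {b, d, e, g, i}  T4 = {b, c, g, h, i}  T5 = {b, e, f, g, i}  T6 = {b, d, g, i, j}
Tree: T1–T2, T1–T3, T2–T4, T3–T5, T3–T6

Vertex coverage: the bags together contain {a, b, c, d, e, f, g, h, i, j}, the full vertex set. Edge coverage: each edge of G has both endpoints in at least one bag. Running intersection: for every vertex, the bags containing it form a connected subtree. All three properties hold, so this is a valid tree decomposition of width max|bag| − 1 = 4, and hence tw(G) ≤ 4.

Yes; width 4.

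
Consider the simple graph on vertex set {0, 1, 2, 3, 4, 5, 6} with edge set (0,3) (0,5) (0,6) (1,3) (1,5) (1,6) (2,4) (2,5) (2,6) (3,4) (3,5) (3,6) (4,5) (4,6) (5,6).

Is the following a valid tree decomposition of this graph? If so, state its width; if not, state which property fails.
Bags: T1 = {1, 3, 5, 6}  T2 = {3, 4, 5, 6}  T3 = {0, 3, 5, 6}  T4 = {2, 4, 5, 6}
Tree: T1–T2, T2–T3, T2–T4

Yes; width 3.

Every vertex of G appears in some bag (union = {0, 1, 2, 3, 4, 5, 6}); every edge is covered by a bag; and for each vertex v the set of bags containing v is connected in the bag tree. The decomposition is therefore valid. The largest bag has 4 vertices, so the width is 3.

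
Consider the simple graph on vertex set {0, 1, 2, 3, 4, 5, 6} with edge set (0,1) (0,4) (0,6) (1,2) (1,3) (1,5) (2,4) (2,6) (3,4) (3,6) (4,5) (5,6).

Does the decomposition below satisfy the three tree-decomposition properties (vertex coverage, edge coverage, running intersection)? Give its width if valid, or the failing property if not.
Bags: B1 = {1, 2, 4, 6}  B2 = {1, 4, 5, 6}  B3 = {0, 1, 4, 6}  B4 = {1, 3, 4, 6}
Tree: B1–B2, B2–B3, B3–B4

Every vertex of G appears in some bag (union = {0, 1, 2, 3, 4, 5, 6}); every edge is covered by a bag; and for each vertex v the set of bags containing v is connected in the bag tree. The decomposition is therefore valid. The largest bag has 4 vertices, so the width is 3.

Yes; width 3.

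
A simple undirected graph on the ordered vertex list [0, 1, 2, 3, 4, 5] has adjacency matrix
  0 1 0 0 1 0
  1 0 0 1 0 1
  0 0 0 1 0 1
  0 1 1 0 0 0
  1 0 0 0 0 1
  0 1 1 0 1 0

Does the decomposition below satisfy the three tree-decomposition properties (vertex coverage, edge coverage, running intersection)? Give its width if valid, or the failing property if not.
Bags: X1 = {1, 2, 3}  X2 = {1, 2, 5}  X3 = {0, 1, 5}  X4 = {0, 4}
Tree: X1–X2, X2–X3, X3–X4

A tree decomposition must satisfy three properties: every vertex lies in some bag; for every edge, both endpoints lie together in some bag; and for every vertex, the bags containing it form a connected subtree. Here edge (5,4) lies in no bag, so the decomposition is invalid.

No — edge (5,4) lies in no bag.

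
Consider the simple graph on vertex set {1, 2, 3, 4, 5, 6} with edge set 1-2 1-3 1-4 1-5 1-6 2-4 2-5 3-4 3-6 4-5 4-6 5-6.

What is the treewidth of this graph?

3

A width-3 tree decomposition is:
Bags: B1 = {1, 4, 5, 6}  B2 = {1, 3, 4, 6}  B3 = {1, 2, 4, 5}
Tree: B1–B2, B1–B3
Every bag has size at most 4, so the width is 4 − 1 = 3 and tw(G) ≤ 3. Conversely, {1, 3, 4, 6} is a clique of size 4, and the vertices of any clique must share a bag in every tree decomposition; so some bag has ≥ 4 vertices and tw(G) ≥ 3. Combining the bounds, tw(G) = 3.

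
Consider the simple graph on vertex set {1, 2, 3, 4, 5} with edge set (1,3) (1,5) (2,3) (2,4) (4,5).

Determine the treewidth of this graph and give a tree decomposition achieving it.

Every bag has size at most 3, so the width is 3 − 1 = 2 and tw(G) ≤ 2. Since 5–4–2–3–1–5 is a cycle in G, G is not acyclic. Forests are exactly the graphs of treewidth ≤ 1, so tw(G) ≥ 2. Therefore the treewidth is 2.

Treewidth 2.
Bags: B1 = {2, 4, 5}  B2 = {2, 3, 5}  B3 = {1, 3, 5}
Tree: B1–B2, B2–B3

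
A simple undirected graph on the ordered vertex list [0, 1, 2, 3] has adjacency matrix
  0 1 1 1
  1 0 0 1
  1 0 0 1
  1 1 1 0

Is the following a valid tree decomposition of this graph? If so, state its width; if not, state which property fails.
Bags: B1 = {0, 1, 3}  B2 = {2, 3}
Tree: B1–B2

A tree decomposition must satisfy three properties: every vertex lies in some bag; for every edge, both endpoints lie together in some bag; and for every vertex, the bags containing it form a connected subtree. Here edge (0,2) lies in no bag, so the decomposition is invalid.

No — edge (0,2) lies in no bag.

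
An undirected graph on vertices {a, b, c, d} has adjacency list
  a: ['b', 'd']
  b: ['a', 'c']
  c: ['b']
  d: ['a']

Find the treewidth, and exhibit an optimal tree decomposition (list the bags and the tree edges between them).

Each bag holds 2 vertices, so the decomposition has width 1, which upper-bounds the treewidth. Any graph with an edge has treewidth ≥ 1, and G has the edge d–a. Therefore the treewidth is 1.

Treewidth 1.
One such decomposition:
Bags: B1 = {a, d}  B2 = {a, b}  B3 = {b, c}
Tree: B1–B2, B2–B3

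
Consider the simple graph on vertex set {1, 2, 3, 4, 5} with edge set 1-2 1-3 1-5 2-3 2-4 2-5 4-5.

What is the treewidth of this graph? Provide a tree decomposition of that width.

Treewidth 2.
One optimal decomposition is:
Bags: B1 = {1, 2, 5}  B2 = {2, 4, 5}  B3 = {1, 2, 3}
Tree: B1–B2, B1–B3

Every bag has size at most 3, so the width is 3 − 1 = 2 and tw(G) ≤ 2. Conversely, {1, 2, 3} is a clique of size 3, and the vertices of any clique must share a bag in every tree decomposition; so some bag has ≥ 3 vertices and tw(G) ≥ 2. The upper and lower bounds meet at 2, so that is the treewidth.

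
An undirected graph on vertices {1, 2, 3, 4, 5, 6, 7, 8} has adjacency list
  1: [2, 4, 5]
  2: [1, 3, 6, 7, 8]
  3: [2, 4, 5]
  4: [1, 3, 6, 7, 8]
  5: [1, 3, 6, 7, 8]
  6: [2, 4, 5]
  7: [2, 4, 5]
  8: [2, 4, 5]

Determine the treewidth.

A width-3 tree decomposition is:
Bags: B1 = {2, 4, 5, 6}  B2 = {2, 4, 5, 8}  B3 = {2, 3, 4, 5}  B4 = {1, 2, 4, 5}  B5 = {2, 4, 5, 7}
Tree: B1–B2, B2–B3, B3–B4, B4–B5
Every bag has size at most 4, so the width is 4 − 1 = 3 and tw(G) ≤ 3. For the lower bound: the 4 vertex sets {4,6}, {5,8}, {2}, {3} are disjoint, each induces a connected subgraph, and every pair is joined by at least one edge of G. Contracting each set to a single vertex therefore yields K_{4} as a minor, and since treewidth is minor-monotone, tw(G) ≥ tw(K_{4}) = 3. Combining the bounds, tw(G) = 3.

3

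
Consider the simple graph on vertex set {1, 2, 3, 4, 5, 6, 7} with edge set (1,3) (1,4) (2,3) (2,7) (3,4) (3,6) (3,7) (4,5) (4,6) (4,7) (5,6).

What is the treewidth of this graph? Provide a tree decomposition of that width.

The largest bag has 3 vertices, giving width 2; this decomposition certifies tw(G) ≤ 2. On the other hand G contains the 3-clique {2, 3, 7}. A clique must lie in a single bag of any decomposition, so no decomposition can have width below 2. The upper and lower bounds meet at 2, so that is the treewidth.

Treewidth 2.
Bags: B1 = {3, 4, 7}  B2 = {2, 3, 7}  B3 = {1, 3, 4}  B4 = {3, 4, 6}  B5 = {4, 5, 6}
Tree: B1–B2, B1–B3, B1–B4, B4–B5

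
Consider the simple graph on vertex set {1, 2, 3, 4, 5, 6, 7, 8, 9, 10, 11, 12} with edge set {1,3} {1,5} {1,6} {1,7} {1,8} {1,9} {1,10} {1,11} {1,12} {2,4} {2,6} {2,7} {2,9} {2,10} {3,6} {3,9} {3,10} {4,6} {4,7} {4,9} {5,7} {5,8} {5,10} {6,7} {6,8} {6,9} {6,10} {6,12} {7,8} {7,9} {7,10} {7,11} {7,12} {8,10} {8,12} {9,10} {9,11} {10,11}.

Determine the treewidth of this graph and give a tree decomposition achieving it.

Each bag holds 5 vertices, so the decomposition has width 4, which upper-bounds the treewidth. On the other hand G contains the 5-clique {1, 3, 6, 9, 10}. A clique must lie in a single bag of any decomposition, so no decomposition can have width below 4. Therefore the treewidth is 4.

Treewidth 4.
One such decomposition:
Bags: B1 = {1, 6, 7, 9, 10}  B2 = {2, 6, 7, 9, 10}  B3 = {1, 6, 7, 8, 10}  B4 = {2, 4, 6, 7, 9}  B5 = {1, 6, 7, 8, 12}  B6 = {1, 7, 9, 10, 11}  B7 = {1, 5, 7, 8, 10}  B8 = {1, 3, 6, 9, 10}
Tree: B1–B2, B1–B3, B2–B4, B3–B5, B1–B6, B3–B7, B1–B8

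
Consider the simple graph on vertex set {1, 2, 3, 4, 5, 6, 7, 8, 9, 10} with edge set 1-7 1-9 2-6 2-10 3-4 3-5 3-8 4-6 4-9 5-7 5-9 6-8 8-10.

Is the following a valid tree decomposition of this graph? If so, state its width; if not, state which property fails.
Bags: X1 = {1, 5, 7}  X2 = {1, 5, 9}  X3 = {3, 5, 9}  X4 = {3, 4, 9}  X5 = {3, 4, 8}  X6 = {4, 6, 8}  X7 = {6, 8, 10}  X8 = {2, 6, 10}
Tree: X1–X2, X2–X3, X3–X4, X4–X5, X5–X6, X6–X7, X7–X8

Yes; width 2.

Checking the three conditions: (i) the bags cover all of {1, 2, 3, 4, 5, 6, 7, 8, 9, 10}; (ii) for each edge, some bag contains both endpoints; (iii) the bags containing any fixed vertex form a subtree. All hold, so the decomposition is valid with width 3 − 1 = 2.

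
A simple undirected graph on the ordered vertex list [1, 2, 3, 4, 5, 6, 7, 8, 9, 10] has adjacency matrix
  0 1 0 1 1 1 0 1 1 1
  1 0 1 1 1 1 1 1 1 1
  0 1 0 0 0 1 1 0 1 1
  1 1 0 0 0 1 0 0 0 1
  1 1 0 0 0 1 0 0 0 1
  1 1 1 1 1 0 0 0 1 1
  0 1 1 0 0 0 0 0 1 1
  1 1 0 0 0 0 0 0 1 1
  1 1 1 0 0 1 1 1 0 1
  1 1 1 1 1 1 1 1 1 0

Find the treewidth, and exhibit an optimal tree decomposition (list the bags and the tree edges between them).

Every bag has size at most 5, so the width is 5 − 1 = 4 and tw(G) ≤ 4. Conversely, {1, 2, 8, 9, 10} is a clique of size 5, and the vertices of any clique must share a bag in every tree decomposition; so some bag has ≥ 5 vertices and tw(G) ≥ 4. Therefore the treewidth is 4.

Treewidth 4.
One such decomposition:
Bags: B1 = {1, 2, 4, 6, 10}  B2 = {1, 2, 5, 6, 10}  B3 = {1, 2, 6, 9, 10}  B4 = {2, 3, 6, 9, 10}  B5 = {2, 3, 7, 9, 10}  B6 = {1, 2, 8, 9, 10}
Tree: B1–B2, B2–B3, B3–B4, B4–B5, B3–B6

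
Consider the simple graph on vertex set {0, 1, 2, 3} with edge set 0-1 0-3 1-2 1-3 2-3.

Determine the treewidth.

A width-2 tree decomposition is:
Bags: B1 = {1, 2, 3}  B2 = {0, 1, 3}
Tree: B1–B2
Every bag has size at most 3, so the width is 3 − 1 = 2 and tw(G) ≤ 2. Conversely, {0, 1, 3} is a clique of size 3, and the vertices of any clique must share a bag in every tree decomposition; so some bag has ≥ 3 vertices and tw(G) ≥ 2. Combining the bounds, tw(G) = 2.

2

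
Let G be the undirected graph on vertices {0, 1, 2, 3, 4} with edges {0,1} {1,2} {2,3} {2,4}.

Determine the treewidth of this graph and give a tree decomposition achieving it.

Treewidth 1.
One optimal decomposition is:
Bags: B1 = {0, 1}  B2 = {1, 2}  B3 = {2, 3}  B4 = {2, 4}
Tree: B1–B2, B2–B3, B2–B4

Every bag has size at most 2, so the width is 2 − 1 = 1 and tw(G) ≤ 1. G has an edge, so its treewidth is at least 1. Therefore the treewidth is 1.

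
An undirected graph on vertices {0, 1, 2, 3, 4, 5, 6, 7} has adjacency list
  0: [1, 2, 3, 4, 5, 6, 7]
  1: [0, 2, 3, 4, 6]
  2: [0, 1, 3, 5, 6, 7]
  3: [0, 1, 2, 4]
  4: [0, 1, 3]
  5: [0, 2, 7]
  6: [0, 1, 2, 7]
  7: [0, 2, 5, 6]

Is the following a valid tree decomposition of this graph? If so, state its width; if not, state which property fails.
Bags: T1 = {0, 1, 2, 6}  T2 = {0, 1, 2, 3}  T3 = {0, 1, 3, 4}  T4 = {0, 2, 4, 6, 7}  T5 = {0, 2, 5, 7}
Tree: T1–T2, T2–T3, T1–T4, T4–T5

No — bags containing vertex 4 are not connected in the tree.

A tree decomposition must satisfy three properties: every vertex lies in some bag; for every edge, both endpoints lie together in some bag; and for every vertex, the bags containing it form a connected subtree. Here bags containing vertex 4 are not connected in the tree, so the decomposition is invalid.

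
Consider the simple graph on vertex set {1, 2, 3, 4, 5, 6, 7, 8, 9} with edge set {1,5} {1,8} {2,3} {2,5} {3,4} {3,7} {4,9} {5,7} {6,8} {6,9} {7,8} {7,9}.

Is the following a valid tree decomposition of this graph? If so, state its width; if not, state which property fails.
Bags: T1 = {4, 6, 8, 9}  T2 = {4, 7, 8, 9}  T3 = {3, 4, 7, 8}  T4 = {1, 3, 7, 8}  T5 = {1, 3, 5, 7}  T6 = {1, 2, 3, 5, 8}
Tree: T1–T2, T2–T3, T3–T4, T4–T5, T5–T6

A tree decomposition must satisfy three properties: every vertex lies in some bag; for every edge, both endpoints lie together in some bag; and for every vertex, the bags containing it form a connected subtree. Here bags containing vertex 8 are not connected in the tree, so the decomposition is invalid.

No — bags containing vertex 8 are not connected in the tree.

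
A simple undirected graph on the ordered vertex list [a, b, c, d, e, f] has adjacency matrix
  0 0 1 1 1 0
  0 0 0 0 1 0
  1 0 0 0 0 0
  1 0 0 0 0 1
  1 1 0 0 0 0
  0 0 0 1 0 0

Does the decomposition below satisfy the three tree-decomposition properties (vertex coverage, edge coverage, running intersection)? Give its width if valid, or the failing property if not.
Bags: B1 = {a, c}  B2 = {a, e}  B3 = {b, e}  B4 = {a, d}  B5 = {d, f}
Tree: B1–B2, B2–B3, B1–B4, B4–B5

Checking the three conditions: (i) the bags cover all of {a, b, c, d, e, f}; (ii) for each edge, some bag contains both endpoints; (iii) the bags containing any fixed vertex form a subtree. All hold, so the decomposition is valid with width 2 − 1 = 1.

Yes; width 1.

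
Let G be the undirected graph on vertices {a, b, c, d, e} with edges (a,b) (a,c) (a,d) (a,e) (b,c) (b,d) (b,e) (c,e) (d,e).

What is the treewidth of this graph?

A width-3 tree decomposition is:
Bags: B1 = {a, b, d, e}  B2 = {a, b, c, e}
Tree: B1–B2
Every bag has size at most 4, so the width is 4 − 1 = 3 and tw(G) ≤ 3. For the lower bound, the 4 vertices {a, b, d, e} are pairwise adjacent, and any tree decomposition puts a clique entirely inside one bag — forcing width ≥ 3. Combining the bounds, tw(G) = 3.

3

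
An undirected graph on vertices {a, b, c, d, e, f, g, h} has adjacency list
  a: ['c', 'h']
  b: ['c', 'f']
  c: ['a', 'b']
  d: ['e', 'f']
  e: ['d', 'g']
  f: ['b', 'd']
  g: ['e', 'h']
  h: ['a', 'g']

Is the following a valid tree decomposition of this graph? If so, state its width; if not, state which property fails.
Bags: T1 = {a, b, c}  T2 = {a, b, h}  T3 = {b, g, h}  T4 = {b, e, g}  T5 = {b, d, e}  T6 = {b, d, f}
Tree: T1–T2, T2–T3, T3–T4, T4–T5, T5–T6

Yes; width 2.

Vertex coverage: the bags together contain {a, b, c, d, e, f, g, h}, the full vertex set. Edge coverage: each edge of G has both endpoints in at least one bag. Running intersection: for every vertex, the bags containing it form a connected subtree. All three properties hold, so this is a valid tree decomposition of width max|bag| − 1 = 2, and hence tw(G) ≤ 2.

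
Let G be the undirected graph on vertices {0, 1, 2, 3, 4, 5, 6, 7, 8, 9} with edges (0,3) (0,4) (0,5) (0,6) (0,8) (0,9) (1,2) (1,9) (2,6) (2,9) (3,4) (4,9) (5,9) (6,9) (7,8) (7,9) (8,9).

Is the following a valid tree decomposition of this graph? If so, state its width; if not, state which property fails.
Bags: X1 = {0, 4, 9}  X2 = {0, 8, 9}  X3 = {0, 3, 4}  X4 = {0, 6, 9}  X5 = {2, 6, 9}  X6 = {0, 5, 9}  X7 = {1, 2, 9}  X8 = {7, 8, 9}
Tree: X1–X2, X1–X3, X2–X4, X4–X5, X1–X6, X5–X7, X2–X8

Every vertex of G appears in some bag (union = {0, 1, 2, 3, 4, 5, 6, 7, 8, 9}); every edge is covered by a bag; and for each vertex v the set of bags containing v is connected in the bag tree. The decomposition is therefore valid. The largest bag has 3 vertices, so the width is 2.

Yes; width 2.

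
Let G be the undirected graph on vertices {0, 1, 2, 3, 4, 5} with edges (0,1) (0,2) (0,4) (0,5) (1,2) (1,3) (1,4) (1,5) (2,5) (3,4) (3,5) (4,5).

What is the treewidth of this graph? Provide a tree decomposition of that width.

The largest bag has 4 vertices, giving width 3; this decomposition certifies tw(G) ≤ 3. On the other hand G contains the 4-clique {0, 1, 2, 5}. A clique must lie in a single bag of any decomposition, so no decomposition can have width below 3. The upper and lower bounds meet at 3, so that is the treewidth.

Treewidth 3.
One such decomposition:
Bags: B1 = {1, 3, 4, 5}  B2 = {0, 1, 4, 5}  B3 = {0, 1, 2, 5}
Tree: B1–B2, B2–B3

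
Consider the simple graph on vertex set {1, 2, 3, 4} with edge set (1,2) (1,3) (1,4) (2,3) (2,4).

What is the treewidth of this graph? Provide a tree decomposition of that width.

Treewidth 2.
One optimal decomposition is:
Bags: B1 = {1, 2, 4}  B2 = {1, 2, 3}
Tree: B1–B2

The largest bag has 3 vertices, giving width 2; this decomposition certifies tw(G) ≤ 2. On the other hand G contains the 3-clique {1, 2, 3}. A clique must lie in a single bag of any decomposition, so no decomposition can have width below 2. Combining the bounds, tw(G) = 2.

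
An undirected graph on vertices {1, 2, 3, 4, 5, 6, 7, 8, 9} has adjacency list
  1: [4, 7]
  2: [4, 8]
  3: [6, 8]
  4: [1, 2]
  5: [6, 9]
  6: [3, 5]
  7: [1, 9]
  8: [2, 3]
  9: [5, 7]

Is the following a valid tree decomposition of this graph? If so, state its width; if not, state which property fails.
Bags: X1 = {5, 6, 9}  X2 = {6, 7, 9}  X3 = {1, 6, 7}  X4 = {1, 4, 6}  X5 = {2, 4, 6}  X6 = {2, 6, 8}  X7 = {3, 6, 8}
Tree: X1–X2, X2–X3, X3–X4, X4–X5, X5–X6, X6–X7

Yes; width 2.

Vertex coverage: the bags together contain {1, 2, 3, 4, 5, 6, 7, 8, 9}, the full vertex set. Edge coverage: each edge of G has both endpoints in at least one bag. Running intersection: for every vertex, the bags containing it form a connected subtree. All three properties hold, so this is a valid tree decomposition of width max|bag| − 1 = 2, and hence tw(G) ≤ 2.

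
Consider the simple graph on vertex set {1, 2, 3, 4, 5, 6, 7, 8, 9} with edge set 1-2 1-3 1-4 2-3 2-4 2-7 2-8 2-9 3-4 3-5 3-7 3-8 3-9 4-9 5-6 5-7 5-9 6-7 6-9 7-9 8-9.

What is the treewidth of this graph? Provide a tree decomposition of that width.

Every bag has size at most 4, so the width is 4 − 1 = 3 and tw(G) ≤ 3. On the other hand G contains the 4-clique {1, 2, 3, 4}. A clique must lie in a single bag of any decomposition, so no decomposition can have width below 3. Hence tw(G) = 3 exactly.

Treewidth 3.
One optimal decomposition is:
Bags: B1 = {2, 3, 4, 9}  B2 = {2, 3, 7, 9}  B3 = {2, 3, 8, 9}  B4 = {3, 5, 7, 9}  B5 = {1, 2, 3, 4}  B6 = {5, 6, 7, 9}
Tree: B1–B2, B2–B3, B2–B4, B1–B5, B4–B6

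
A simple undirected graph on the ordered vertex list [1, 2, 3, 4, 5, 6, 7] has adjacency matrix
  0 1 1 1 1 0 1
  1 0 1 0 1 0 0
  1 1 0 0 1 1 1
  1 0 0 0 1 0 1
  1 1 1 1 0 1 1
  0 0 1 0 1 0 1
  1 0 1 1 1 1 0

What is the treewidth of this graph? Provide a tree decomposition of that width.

Treewidth 3.
Bags: B1 = {3, 5, 6, 7}  B2 = {1, 3, 5, 7}  B3 = {1, 2, 3, 5}  B4 = {1, 4, 5, 7}
Tree: B1–B2, B2–B3, B2–B4

Each bag holds 4 vertices, so the decomposition has width 3, which upper-bounds the treewidth. On the other hand G contains the 4-clique {1, 2, 3, 5}. A clique must lie in a single bag of any decomposition, so no decomposition can have width below 3. Combining the bounds, tw(G) = 3.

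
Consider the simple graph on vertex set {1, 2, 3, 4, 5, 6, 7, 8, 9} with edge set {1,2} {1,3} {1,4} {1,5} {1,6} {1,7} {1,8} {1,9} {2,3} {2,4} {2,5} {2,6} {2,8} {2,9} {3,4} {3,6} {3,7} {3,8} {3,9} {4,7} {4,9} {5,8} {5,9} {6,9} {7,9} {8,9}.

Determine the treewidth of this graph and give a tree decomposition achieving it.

The largest bag has 5 vertices, giving width 4; this decomposition certifies tw(G) ≤ 4. For the lower bound, the 5 vertices {1, 2, 3, 8, 9} are pairwise adjacent, and any tree decomposition puts a clique entirely inside one bag — forcing width ≥ 4. Combining the bounds, tw(G) = 4.

Treewidth 4.
One such decomposition:
Bags: B1 = {1, 2, 3, 8, 9}  B2 = {1, 2, 3, 4, 9}  B3 = {1, 2, 5, 8, 9}  B4 = {1, 2, 3, 6, 9}  B5 = {1, 3, 4, 7, 9}
Tree: B1–B2, B1–B3, B1–B4, B2–B5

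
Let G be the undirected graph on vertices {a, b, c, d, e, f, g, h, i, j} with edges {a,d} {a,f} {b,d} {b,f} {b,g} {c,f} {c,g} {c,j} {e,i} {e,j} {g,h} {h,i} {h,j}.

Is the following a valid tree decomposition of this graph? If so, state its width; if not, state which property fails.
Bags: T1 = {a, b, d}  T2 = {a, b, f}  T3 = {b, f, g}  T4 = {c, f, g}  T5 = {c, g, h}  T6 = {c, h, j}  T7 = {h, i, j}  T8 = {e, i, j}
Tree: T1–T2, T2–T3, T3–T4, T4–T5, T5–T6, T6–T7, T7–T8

Every vertex of G appears in some bag (union = {a, b, c, d, e, f, g, h, i, j}); every edge is covered by a bag; and for each vertex v the set of bags containing v is connected in the bag tree. The decomposition is therefore valid. The largest bag has 3 vertices, so the width is 2.

Yes; width 2.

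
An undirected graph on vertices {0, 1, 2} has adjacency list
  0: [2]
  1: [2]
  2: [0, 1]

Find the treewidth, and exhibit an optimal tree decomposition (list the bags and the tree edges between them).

Every bag has size at most 2, so the width is 2 − 1 = 1 and tw(G) ≤ 1. Since G has at least one edge (e.g. 2–0), it is not an edgeless graph, so tw(G) ≥ 1. Hence tw(G) = 1 exactly.

Treewidth 1.
One such decomposition:
Bags: B1 = {0, 2}  B2 = {1, 2}
Tree: B1–B2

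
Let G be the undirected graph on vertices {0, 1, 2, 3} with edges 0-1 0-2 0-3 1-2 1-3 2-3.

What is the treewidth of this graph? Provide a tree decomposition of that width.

With just one bag of size 4, the width is 4 − 1 = 3, so tw(G) ≤ 3. On the other hand G contains the 4-clique {0, 1, 2, 3}. A clique must lie in a single bag of any decomposition, so no decomposition can have width below 3. Combining the bounds, tw(G) = 3.

Treewidth 3.
Bags: B1 = {0, 1, 2, 3}
Tree: (single bag)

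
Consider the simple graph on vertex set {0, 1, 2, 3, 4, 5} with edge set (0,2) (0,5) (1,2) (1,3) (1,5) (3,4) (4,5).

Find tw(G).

2

A width-2 tree decomposition is:
Bags: B1 = {0, 2, 5}  B2 = {1, 2, 5}  B3 = {1, 4, 5}  B4 = {1, 3, 4}
Tree: B1–B2, B2–B3, B3–B4
Every bag has size at most 3, so the width is 3 − 1 = 2 and tw(G) ≤ 2. For the lower bound, G contains the cycle 0–2–1–5–0, so G is not a forest; only forests have treewidth ≤ 1, hence tw(G) ≥ 2. Combining the bounds, tw(G) = 2.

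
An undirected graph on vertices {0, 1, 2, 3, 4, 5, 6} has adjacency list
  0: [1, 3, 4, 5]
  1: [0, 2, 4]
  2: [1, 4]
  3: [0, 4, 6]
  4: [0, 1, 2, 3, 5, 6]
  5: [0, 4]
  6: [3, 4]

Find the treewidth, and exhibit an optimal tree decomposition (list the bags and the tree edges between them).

Each bag holds 3 vertices, so the decomposition has width 2, which upper-bounds the treewidth. Conversely, {0, 1, 4} is a clique of size 3, and the vertices of any clique must share a bag in every tree decomposition; so some bag has ≥ 3 vertices and tw(G) ≥ 2. Hence tw(G) = 2 exactly.

Treewidth 2.
Bags: B1 = {0, 3, 4}  B2 = {0, 1, 4}  B3 = {0, 4, 5}  B4 = {3, 4, 6}  B5 = {1, 2, 4}
Tree: B1–B2, B2–B3, B1–B4, B2–B5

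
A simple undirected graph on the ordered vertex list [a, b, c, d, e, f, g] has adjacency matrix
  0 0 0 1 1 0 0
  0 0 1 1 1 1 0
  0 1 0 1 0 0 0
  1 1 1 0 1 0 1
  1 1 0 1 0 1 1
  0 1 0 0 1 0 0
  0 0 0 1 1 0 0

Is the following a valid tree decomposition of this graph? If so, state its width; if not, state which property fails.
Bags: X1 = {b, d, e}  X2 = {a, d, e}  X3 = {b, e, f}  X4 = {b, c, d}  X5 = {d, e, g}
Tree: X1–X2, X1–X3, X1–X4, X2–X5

Yes; width 2.

Checking the three conditions: (i) the bags cover all of {a, b, c, d, e, f, g}; (ii) for each edge, some bag contains both endpoints; (iii) the bags containing any fixed vertex form a subtree. All hold, so the decomposition is valid with width 3 − 1 = 2.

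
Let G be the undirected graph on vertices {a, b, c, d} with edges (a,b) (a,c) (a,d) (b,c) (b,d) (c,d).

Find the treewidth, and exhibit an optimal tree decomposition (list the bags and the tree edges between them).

A single bag containing all 4 vertices is trivially a valid decomposition of width 3. Conversely, {a, b, c, d} is a clique of size 4, and the vertices of any clique must share a bag in every tree decomposition; so some bag has ≥ 4 vertices and tw(G) ≥ 3. Therefore the treewidth is 3.

Treewidth 3.
Bags: B1 = {a, b, c, d}
Tree: (single bag)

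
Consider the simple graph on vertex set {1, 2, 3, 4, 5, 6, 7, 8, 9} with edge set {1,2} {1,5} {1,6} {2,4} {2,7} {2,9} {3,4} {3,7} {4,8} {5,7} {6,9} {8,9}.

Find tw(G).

A width-3 tree decomposition is:
Bags: B1 = {3, 4, 5, 7}  B2 = {2, 4, 5, 7}  B3 = {1, 2, 4, 5}  B4 = {1, 2, 4, 8}  B5 = {1, 2, 8, 9}  B6 = {1, 6, 8, 9}
Tree: B1–B2, B2–B3, B3–B4, B4–B5, B5–B6
Every bag has size at most 4, so the width is 4 − 1 = 3 and tw(G) ≤ 3. For the lower bound: the 4 vertex sets {3,5,7}, {4}, {2}, {1,6,8,9} are disjoint, each induces a connected subgraph, and every pair is joined by at least one edge of G. Contracting each set to a single vertex therefore yields K_{4} as a minor, and since treewidth is minor-monotone, tw(G) ≥ tw(K_{4}) = 3. Combining the bounds, tw(G) = 3.

3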